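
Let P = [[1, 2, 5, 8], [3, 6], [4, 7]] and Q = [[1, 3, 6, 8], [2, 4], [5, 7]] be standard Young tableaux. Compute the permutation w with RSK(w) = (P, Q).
Reverse the RSK construction: for i from n down to 1, find the cell of Q containing i, remove the entry at that cell from P, and reverse-bump it up through P; the value ejected from row 1 is w(i).

Step i=8: Q has 8 at row 1, column 4; remove that cell from P, ejecting 8. So w(8) = 8. P is now [[1, 2, 5], [3, 6], [4, 7]].
Step i=7: Q has 7 at row 3, column 2; remove 7 from row 3 of P and reverse-bump: 7 enters row 2 and ejects 6; 6 enters row 1 and ejects 5. So w(7) = 5. P is now [[1, 2, 6], [3, 7], [4]].
Step i=6: Q has 6 at row 1, column 3; remove that cell from P, ejecting 6. So w(6) = 6. P is now [[1, 2], [3, 7], [4]].
Step i=5: Q has 5 at row 3, column 1; remove 4 from row 3 of P and reverse-bump: 4 enters row 2 and ejects 3; 3 enters row 1 and ejects 2. So w(5) = 2. P is now [[1, 3], [4, 7]].
Step i=4: Q has 4 at row 2, column 2; remove 7 from row 2 of P and reverse-bump: 7 enters row 1 and ejects 3. So w(4) = 3. P is now [[1, 7], [4]].
Step i=3: Q has 3 at row 1, column 2; remove that cell from P, ejecting 7. So w(3) = 7. P is now [[1], [4]].
Step i=2: Q has 2 at row 2, column 1; remove 4 from row 2 of P and reverse-bump: 4 enters row 1 and ejects 1. So w(2) = 1. P is now [[4]].
Step i=1: Q has 1 at row 1, column 1; remove that cell from P, ejecting 4. So w(1) = 4. P is now [].

So w = 4 1 7 3 2 6 5 8.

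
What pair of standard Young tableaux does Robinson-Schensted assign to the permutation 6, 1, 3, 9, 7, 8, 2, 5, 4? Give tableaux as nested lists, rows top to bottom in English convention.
P = [[1, 2, 4, 8], [3, 5], [6, 7], [9]], Q = [[1, 3, 4, 6], [2, 5], [7, 8], [9]]

Insert each entry of the permutation into P by Schensted row insertion, recording in Q the position of each new cell.

Insert 6: appended to row 1. P = [[6]].
Insert 1: 1 bumps 6 from row 1; 6 starts row 2. P = [[1], [6]].
Insert 3: appended to row 1. P = [[1, 3], [6]].
Insert 9: appended to row 1. P = [[1, 3, 9], [6]].
Insert 7: 7 bumps 9 from row 1; 9 appends to row 2. P = [[1, 3, 7], [6, 9]].
Insert 8: appended to row 1. P = [[1, 3, 7, 8], [6, 9]].
Insert 2: 2 bumps 3 from row 1; 3 bumps 6 from row 2; 6 starts row 3. P = [[1, 2, 7, 8], [3, 9], [6]].
Insert 5: 5 bumps 7 from row 1; 7 bumps 9 from row 2; 9 appends to row 3. P = [[1, 2, 5, 8], [3, 7], [6, 9]].
Insert 4: 4 bumps 5 from row 1; 5 bumps 7 from row 2; 7 bumps 9 from row 3; 9 starts row 4. P = [[1, 2, 4, 8], [3, 5], [6, 7], [9]].

So P = [[1, 2, 4, 8], [3, 5], [6, 7], [9]], Q = [[1, 3, 4, 6], [2, 5], [7, 8], [9]].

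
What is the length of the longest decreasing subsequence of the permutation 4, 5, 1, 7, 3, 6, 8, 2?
3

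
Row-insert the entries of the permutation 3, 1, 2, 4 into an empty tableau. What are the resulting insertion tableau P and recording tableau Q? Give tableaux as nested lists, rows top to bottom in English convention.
Insert each entry of the permutation into P by Schensted row insertion, recording in Q the position of each new cell.

Insert 3: appended to row 1. P = [[3]], Q = [[1]].
Insert 1: 1 bumps 3 from row 1; 3 starts row 2. P = [[1], [3]], Q = [[1], [2]].
Insert 2: appended to row 1. P = [[1, 2], [3]], Q = [[1, 3], [2]].
Insert 4: appended to row 1. P = [[1, 2, 4], [3]], Q = [[1, 3, 4], [2]].

So P = [[1, 2, 4], [3]], Q = [[1, 3, 4], [2]].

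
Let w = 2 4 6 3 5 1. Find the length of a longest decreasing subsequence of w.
3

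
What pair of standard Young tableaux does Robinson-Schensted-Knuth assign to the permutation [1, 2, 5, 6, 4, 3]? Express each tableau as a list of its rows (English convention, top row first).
P = [[1, 2, 3, 6], [4], [5]], Q = [[1, 2, 3, 4], [5], [6]]

Insert each entry of the permutation into P by Schensted row insertion, recording in Q the position of each new cell.

Insert 1: appended to row 1. P = [[1]], Q = [[1]].
Insert 2: appended to row 1. P = [[1, 2]], Q = [[1, 2]].
Insert 5: appended to row 1. P = [[1, 2, 5]], Q = [[1, 2, 3]].
Insert 6: appended to row 1. P = [[1, 2, 5, 6]], Q = [[1, 2, 3, 4]].
Insert 4: 4 bumps 5 from row 1; 5 starts row 2. P = [[1, 2, 4, 6], [5]], Q = [[1, 2, 3, 4], [5]].
Insert 3: 3 bumps 4 from row 1; 4 bumps 5 from row 2; 5 starts row 3. P = [[1, 2, 3, 6], [4], [5]], Q = [[1, 2, 3, 4], [5], [6]].

So P = [[1, 2, 3, 6], [4], [5]], Q = [[1, 2, 3, 4], [5], [6]].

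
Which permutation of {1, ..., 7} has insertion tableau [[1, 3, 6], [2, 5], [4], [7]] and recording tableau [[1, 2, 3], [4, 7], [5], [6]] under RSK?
4 5 7 6 2 1 3

Reverse the RSK construction: for i from n down to 1, find the cell of Q containing i, remove the entry at that cell from P, and reverse-bump it up through P; the value ejected from row 1 is w(i).

Step i=7: Q has 7 at row 2, column 2; remove 5 from row 2 of P and reverse-bump: 5 enters row 1 and ejects 3. So w(7) = 3. P is now [[1, 5, 6], [2], [4], [7]].
Step i=6: Q has 6 at row 4, column 1; remove 7 from row 4 of P and reverse-bump: 7 enters row 3 and ejects 4; 4 enters row 2 and ejects 2; 2 enters row 1 and ejects 1. So w(6) = 1. P is now [[2, 5, 6], [4], [7]].
Step i=5: Q has 5 at row 3, column 1; remove 7 from row 3 of P and reverse-bump: 7 enters row 2 and ejects 4; 4 enters row 1 and ejects 2. So w(5) = 2. P is now [[4, 5, 6], [7]].
Step i=4: Q has 4 at row 2, column 1; remove 7 from row 2 of P and reverse-bump: 7 enters row 1 and ejects 6. So w(4) = 6. P is now [[4, 5, 7]].
Step i=3: Q has 3 at row 1, column 3; remove that cell from P, ejecting 7. So w(3) = 7. P is now [[4, 5]].
Step i=2: Q has 2 at row 1, column 2; remove that cell from P, ejecting 5. So w(2) = 5. P is now [[4]].
Step i=1: Q has 1 at row 1, column 1; remove that cell from P, ejecting 4. So w(1) = 4. P is now [].

So w = 4 5 7 6 2 1 3.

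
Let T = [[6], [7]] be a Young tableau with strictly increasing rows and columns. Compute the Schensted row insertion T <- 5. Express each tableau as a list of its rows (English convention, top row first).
[[5], [6], [7]]

In row 1, 5 replaces 6 (the leftmost entry greater than 5); 6 is bumped to row 2. In row 2, 6 replaces 7 (the leftmost entry greater than 6); 7 is bumped to row 3. 7 starts a new row 3. The new tableau is [[5], [6], [7]].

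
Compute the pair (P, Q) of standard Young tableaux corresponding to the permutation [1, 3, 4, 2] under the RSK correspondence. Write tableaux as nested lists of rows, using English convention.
Insert each entry of the permutation into P by Schensted row insertion, recording in Q the position of each new cell.

Insert 1: appended to row 1. P = [[1]].
Insert 3: appended to row 1. P = [[1, 3]].
Insert 4: appended to row 1. P = [[1, 3, 4]].
Insert 2: 2 bumps 3 from row 1; 3 starts row 2. P = [[1, 2, 4], [3]].

So P = [[1, 2, 4], [3]], Q = [[1, 2, 3], [4]].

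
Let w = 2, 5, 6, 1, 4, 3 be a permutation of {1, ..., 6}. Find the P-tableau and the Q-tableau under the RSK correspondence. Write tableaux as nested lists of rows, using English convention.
P = [[1, 3, 6], [2, 4], [5]], Q = [[1, 2, 3], [4, 5], [6]]

Insert each entry of the permutation into P by Schensted row insertion, recording in Q the position of each new cell.

Insert 2: appended to row 1. P = [[2]].
Insert 5: appended to row 1. P = [[2, 5]].
Insert 6: appended to row 1. P = [[2, 5, 6]].
Insert 1: 1 bumps 2 from row 1; 2 starts row 2. P = [[1, 5, 6], [2]].
Insert 4: 4 bumps 5 from row 1; 5 appends to row 2. P = [[1, 4, 6], [2, 5]].
Insert 3: 3 bumps 4 from row 1; 4 bumps 5 from row 2; 5 starts row 3. P = [[1, 3, 6], [2, 4], [5]].

So P = [[1, 3, 6], [2, 4], [5]], Q = [[1, 2, 3], [4, 5], [6]].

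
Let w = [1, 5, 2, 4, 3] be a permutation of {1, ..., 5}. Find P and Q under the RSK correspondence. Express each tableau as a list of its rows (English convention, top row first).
P = [[1, 2, 3], [4], [5]], Q = [[1, 2, 4], [3], [5]]

Insert each entry of the permutation into P by Schensted row insertion, recording in Q the position of each new cell.

Insert 1: appended to row 1. P = [[1]].
Insert 5: appended to row 1. P = [[1, 5]].
Insert 2: 2 bumps 5 from row 1; 5 starts row 2. P = [[1, 2], [5]].
Insert 4: appended to row 1. P = [[1, 2, 4], [5]].
Insert 3: 3 bumps 4 from row 1; 4 bumps 5 from row 2; 5 starts row 3. P = [[1, 2, 3], [4], [5]].

So P = [[1, 2, 3], [4], [5]], Q = [[1, 2, 4], [3], [5]].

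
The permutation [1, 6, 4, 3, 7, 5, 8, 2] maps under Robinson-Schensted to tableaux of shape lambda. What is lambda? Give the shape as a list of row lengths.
[4, 2, 1, 1]

Row-insert each entry into an empty tableau.

After inserting 1: P = [[1]].
After inserting 6: P = [[1, 6]].
After inserting 4: P = [[1, 4], [6]].
After inserting 3: P = [[1, 3], [4], [6]].
After inserting 7: P = [[1, 3, 7], [4], [6]].
After inserting 5: P = [[1, 3, 5], [4, 7], [6]].
After inserting 8: P = [[1, 3, 5, 8], [4, 7], [6]].
After inserting 2: P = [[1, 2, 5, 8], [3, 7], [4], [6]].

The final insertion tableau P = [[1, 2, 5, 8], [3, 7], [4], [6]] has shape [4, 2, 1, 1].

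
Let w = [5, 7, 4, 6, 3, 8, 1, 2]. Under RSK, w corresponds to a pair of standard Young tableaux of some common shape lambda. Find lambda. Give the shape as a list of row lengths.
[3, 2, 2, 1]

Row-insert each entry into an empty tableau.

After inserting 5: P = [[5]].
After inserting 7: P = [[5, 7]].
After inserting 4: P = [[4, 7], [5]].
After inserting 6: P = [[4, 6], [5, 7]].
After inserting 3: P = [[3, 6], [4, 7], [5]].
After inserting 8: P = [[3, 6, 8], [4, 7], [5]].
After inserting 1: P = [[1, 6, 8], [3, 7], [4], [5]].
After inserting 2: P = [[1, 2, 8], [3, 6], [4, 7], [5]].

The final insertion tableau P = [[1, 2, 8], [3, 6], [4, 7], [5]] has shape [3, 2, 2, 1].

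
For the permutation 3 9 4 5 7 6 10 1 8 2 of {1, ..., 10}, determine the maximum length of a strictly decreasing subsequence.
4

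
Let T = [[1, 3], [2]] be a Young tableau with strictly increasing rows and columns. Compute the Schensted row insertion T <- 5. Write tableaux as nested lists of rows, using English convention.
[[1, 3, 5], [2]]

5 is larger than every entry of row 1, so it is appended to row 1. The new tableau is [[1, 3, 5], [2]].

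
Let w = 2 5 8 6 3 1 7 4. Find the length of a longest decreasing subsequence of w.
4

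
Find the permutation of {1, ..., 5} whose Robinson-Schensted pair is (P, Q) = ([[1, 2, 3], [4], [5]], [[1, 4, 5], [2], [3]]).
Reverse the RSK construction: for i from n down to 1, find the cell of Q containing i, remove the entry at that cell from P, and reverse-bump it up through P; the value ejected from row 1 is w(i).

Step i=5: Q has 5 at row 1, column 3; remove that cell from P, ejecting 3. So w(5) = 3. P is now [[1, 2], [4], [5]].
Step i=4: Q has 4 at row 1, column 2; remove that cell from P, ejecting 2. So w(4) = 2. P is now [[1], [4], [5]].
Step i=3: Q has 3 at row 3, column 1; remove 5 from row 3 of P and reverse-bump: 5 enters row 2 and ejects 4; 4 enters row 1 and ejects 1. So w(3) = 1. P is now [[4], [5]].
Step i=2: Q has 2 at row 2, column 1; remove 5 from row 2 of P and reverse-bump: 5 enters row 1 and ejects 4. So w(2) = 4. P is now [[5]].
Step i=1: Q has 1 at row 1, column 1; remove that cell from P, ejecting 5. So w(1) = 5. P is now [].

So w = 5 4 1 2 3.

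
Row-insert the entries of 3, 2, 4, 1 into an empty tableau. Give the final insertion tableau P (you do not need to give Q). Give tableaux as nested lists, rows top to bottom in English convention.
Insert 3: appended to row 1. P = [[3]].
Insert 2: 2 bumps 3 from row 1; 3 starts row 2. P = [[2], [3]].
Insert 4: appended to row 1. P = [[2, 4], [3]].
Insert 1: 1 bumps 2 from row 1; 2 bumps 3 from row 2; 3 starts row 3. P = [[1, 4], [2], [3]].

So P = [[1, 4], [2], [3]].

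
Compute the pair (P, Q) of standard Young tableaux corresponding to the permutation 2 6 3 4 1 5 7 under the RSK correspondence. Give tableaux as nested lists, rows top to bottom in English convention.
P = [[1, 3, 4, 5, 7], [2], [6]], Q = [[1, 2, 4, 6, 7], [3], [5]]

Insert each entry of the permutation into P by Schensted row insertion, recording in Q the position of each new cell.

After inserting 2: P = [[2]].
After inserting 6: P = [[2, 6]].
After inserting 3: P = [[2, 3], [6]].
After inserting 4: P = [[2, 3, 4], [6]].
After inserting 1: P = [[1, 3, 4], [2], [6]].
After inserting 5: P = [[1, 3, 4, 5], [2], [6]].
After inserting 7: P = [[1, 3, 4, 5, 7], [2], [6]].

So P = [[1, 3, 4, 5, 7], [2], [6]], Q = [[1, 2, 4, 6, 7], [3], [5]].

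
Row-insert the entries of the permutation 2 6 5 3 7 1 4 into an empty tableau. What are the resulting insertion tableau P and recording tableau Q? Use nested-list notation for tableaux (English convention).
P = [[1, 3, 4], [2, 7], [5], [6]], Q = [[1, 2, 5], [3, 7], [4], [6]]

Insert each entry of the permutation into P by Schensted row insertion, recording in Q the position of each new cell.

Insert 2: appended to row 1. P = [[2]], Q = [[1]].
Insert 6: appended to row 1. P = [[2, 6]], Q = [[1, 2]].
Insert 5: 5 bumps 6 from row 1; 6 starts row 2. P = [[2, 5], [6]], Q = [[1, 2], [3]].
Insert 3: 3 bumps 5 from row 1; 5 bumps 6 from row 2; 6 starts row 3. P = [[2, 3], [5], [6]], Q = [[1, 2], [3], [4]].
Insert 7: appended to row 1. P = [[2, 3, 7], [5], [6]], Q = [[1, 2, 5], [3], [4]].
Insert 1: 1 bumps 2 from row 1; 2 bumps 5 from row 2; 5 bumps 6 from row 3; 6 starts row 4. P = [[1, 3, 7], [2], [5], [6]], Q = [[1, 2, 5], [3], [4], [6]].
Insert 4: 4 bumps 7 from row 1; 7 appends to row 2. P = [[1, 3, 4], [2, 7], [5], [6]], Q = [[1, 2, 5], [3, 7], [4], [6]].

So P = [[1, 3, 4], [2, 7], [5], [6]], Q = [[1, 2, 5], [3, 7], [4], [6]].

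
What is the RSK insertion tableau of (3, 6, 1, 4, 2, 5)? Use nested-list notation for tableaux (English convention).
P = [[1, 2, 5], [3, 4], [6]]

Insert 3: appended to row 1. P = [[3]].
Insert 6: appended to row 1. P = [[3, 6]].
Insert 1: 1 bumps 3 from row 1; 3 starts row 2. P = [[1, 6], [3]].
Insert 4: 4 bumps 6 from row 1; 6 appends to row 2. P = [[1, 4], [3, 6]].
Insert 2: 2 bumps 4 from row 1; 4 bumps 6 from row 2; 6 starts row 3. P = [[1, 2], [3, 4], [6]].
Insert 5: appended to row 1. P = [[1, 2, 5], [3, 4], [6]].

So P = [[1, 2, 5], [3, 4], [6]].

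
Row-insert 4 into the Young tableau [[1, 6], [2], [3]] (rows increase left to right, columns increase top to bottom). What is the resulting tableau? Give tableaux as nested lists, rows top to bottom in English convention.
In row 1, 4 replaces 6 (the leftmost entry greater than 4); 6 is bumped to row 2. 6 is appended to row 2. The new tableau is [[1, 4], [2, 6], [3]].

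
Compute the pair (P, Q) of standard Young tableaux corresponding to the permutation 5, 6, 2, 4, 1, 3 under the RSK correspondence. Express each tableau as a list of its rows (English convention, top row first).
Insert each entry of the permutation into P by Schensted row insertion, recording in Q the position of each new cell.

Insert 5: appended to row 1. P = [[5]].
Insert 6: appended to row 1. P = [[5, 6]].
Insert 2: 2 bumps 5 from row 1; 5 starts row 2. P = [[2, 6], [5]].
Insert 4: 4 bumps 6 from row 1; 6 appends to row 2. P = [[2, 4], [5, 6]].
Insert 1: 1 bumps 2 from row 1; 2 bumps 5 from row 2; 5 starts row 3. P = [[1, 4], [2, 6], [5]].
Insert 3: 3 bumps 4 from row 1; 4 bumps 6 from row 2; 6 appends to row 3. P = [[1, 3], [2, 4], [5, 6]].

So P = [[1, 3], [2, 4], [5, 6]], Q = [[1, 2], [3, 4], [5, 6]].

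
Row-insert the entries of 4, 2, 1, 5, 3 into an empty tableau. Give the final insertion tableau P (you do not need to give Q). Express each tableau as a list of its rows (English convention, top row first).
Insert 4: appended to row 1. P = [[4]].
Insert 2: 2 bumps 4 from row 1; 4 starts row 2. P = [[2], [4]].
Insert 1: 1 bumps 2 from row 1; 2 bumps 4 from row 2; 4 starts row 3. P = [[1], [2], [4]].
Insert 5: appended to row 1. P = [[1, 5], [2], [4]].
Insert 3: 3 bumps 5 from row 1; 5 appends to row 2. P = [[1, 3], [2, 5], [4]].

So P = [[1, 3], [2, 5], [4]].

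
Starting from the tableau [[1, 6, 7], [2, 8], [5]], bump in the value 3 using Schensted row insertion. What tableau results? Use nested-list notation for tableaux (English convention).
[[1, 3, 7], [2, 6], [5, 8]]

In row 1, 3 replaces 6 (the leftmost entry greater than 3); 6 is bumped to row 2. In row 2, 6 replaces 8 (the leftmost entry greater than 6); 8 is bumped to row 3. 8 is appended to row 3. The new tableau is [[1, 3, 7], [2, 6], [5, 8]].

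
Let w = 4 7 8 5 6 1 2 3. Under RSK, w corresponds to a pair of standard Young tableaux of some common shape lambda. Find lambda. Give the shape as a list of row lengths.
Row-insert each entry into an empty tableau.

After inserting 4: P = [[4]].
After inserting 7: P = [[4, 7]].
After inserting 8: P = [[4, 7, 8]].
After inserting 5: P = [[4, 5, 8], [7]].
After inserting 6: P = [[4, 5, 6], [7, 8]].
After inserting 1: P = [[1, 5, 6], [4, 8], [7]].
After inserting 2: P = [[1, 2, 6], [4, 5], [7, 8]].
After inserting 3: P = [[1, 2, 3], [4, 5, 6], [7, 8]].

The final insertion tableau P = [[1, 2, 3], [4, 5, 6], [7, 8]] has shape [3, 3, 2].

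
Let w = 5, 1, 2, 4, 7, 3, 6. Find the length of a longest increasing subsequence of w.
4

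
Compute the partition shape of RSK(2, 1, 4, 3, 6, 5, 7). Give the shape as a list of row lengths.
Row-insert each entry into an empty tableau.

After inserting 2: P = [[2]].
After inserting 1: P = [[1], [2]].
After inserting 4: P = [[1, 4], [2]].
After inserting 3: P = [[1, 3], [2, 4]].
After inserting 6: P = [[1, 3, 6], [2, 4]].
After inserting 5: P = [[1, 3, 5], [2, 4, 6]].
After inserting 7: P = [[1, 3, 5, 7], [2, 4, 6]].

The final insertion tableau P = [[1, 3, 5, 7], [2, 4, 6]] has shape [4, 3].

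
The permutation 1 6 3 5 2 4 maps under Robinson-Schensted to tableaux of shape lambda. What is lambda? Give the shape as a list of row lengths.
[3, 2, 1]

Row-insert each entry into an empty tableau.

After inserting 1: P = [[1]].
After inserting 6: P = [[1, 6]].
After inserting 3: P = [[1, 3], [6]].
After inserting 5: P = [[1, 3, 5], [6]].
After inserting 2: P = [[1, 2, 5], [3], [6]].
After inserting 4: P = [[1, 2, 4], [3, 5], [6]].

The final insertion tableau P = [[1, 2, 4], [3, 5], [6]] has shape [3, 2, 1].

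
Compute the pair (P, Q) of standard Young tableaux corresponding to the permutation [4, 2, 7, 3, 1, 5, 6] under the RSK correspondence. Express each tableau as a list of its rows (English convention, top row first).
Insert each entry of the permutation into P by Schensted row insertion, recording in Q the position of each new cell.

Insert 4: appended to row 1. P = [[4]], Q = [[1]].
Insert 2: 2 bumps 4 from row 1; 4 starts row 2. P = [[2], [4]], Q = [[1], [2]].
Insert 7: appended to row 1. P = [[2, 7], [4]], Q = [[1, 3], [2]].
Insert 3: 3 bumps 7 from row 1; 7 appends to row 2. P = [[2, 3], [4, 7]], Q = [[1, 3], [2, 4]].
Insert 1: 1 bumps 2 from row 1; 2 bumps 4 from row 2; 4 starts row 3. P = [[1, 3], [2, 7], [4]], Q = [[1, 3], [2, 4], [5]].
Insert 5: appended to row 1. P = [[1, 3, 5], [2, 7], [4]], Q = [[1, 3, 6], [2, 4], [5]].
Insert 6: appended to row 1. P = [[1, 3, 5, 6], [2, 7], [4]], Q = [[1, 3, 6, 7], [2, 4], [5]].

So P = [[1, 3, 5, 6], [2, 7], [4]], Q = [[1, 3, 6, 7], [2, 4], [5]].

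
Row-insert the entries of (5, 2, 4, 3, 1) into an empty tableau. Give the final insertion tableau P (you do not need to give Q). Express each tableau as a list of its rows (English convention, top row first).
P = [[1, 3], [2], [4], [5]]

Insert 5: appended to row 1. P = [[5]].
Insert 2: 2 bumps 5 from row 1; 5 starts row 2. P = [[2], [5]].
Insert 4: appended to row 1. P = [[2, 4], [5]].
Insert 3: 3 bumps 4 from row 1; 4 bumps 5 from row 2; 5 starts row 3. P = [[2, 3], [4], [5]].
Insert 1: 1 bumps 2 from row 1; 2 bumps 4 from row 2; 4 bumps 5 from row 3; 5 starts row 4. P = [[1, 3], [2], [4], [5]].

So P = [[1, 3], [2], [4], [5]].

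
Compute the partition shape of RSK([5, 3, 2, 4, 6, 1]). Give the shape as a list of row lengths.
Row-insert each entry into an empty tableau.

After inserting 5: P = [[5]].
After inserting 3: P = [[3], [5]].
After inserting 2: P = [[2], [3], [5]].
After inserting 4: P = [[2, 4], [3], [5]].
After inserting 6: P = [[2, 4, 6], [3], [5]].
After inserting 1: P = [[1, 4, 6], [2], [3], [5]].

The final insertion tableau P = [[1, 4, 6], [2], [3], [5]] has shape [3, 1, 1, 1].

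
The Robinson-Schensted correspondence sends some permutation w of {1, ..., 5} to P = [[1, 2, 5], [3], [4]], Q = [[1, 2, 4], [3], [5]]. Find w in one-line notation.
Reverse the RSK construction: for i from n down to 1, find the cell of Q containing i, remove the entry at that cell from P, and reverse-bump it up through P; the value ejected from row 1 is w(i).

Step i=5: Q has 5 at row 3, column 1; remove 4 from row 3 of P and reverse-bump: 4 enters row 2 and ejects 3; 3 enters row 1 and ejects 2. So w(5) = 2. P is now [[1, 3, 5], [4]].
Step i=4: Q has 4 at row 1, column 3; remove that cell from P, ejecting 5. So w(4) = 5. P is now [[1, 3], [4]].
Step i=3: Q has 3 at row 2, column 1; remove 4 from row 2 of P and reverse-bump: 4 enters row 1 and ejects 3. So w(3) = 3. P is now [[1, 4]].
Step i=2: Q has 2 at row 1, column 2; remove that cell from P, ejecting 4. So w(2) = 4. P is now [[1]].
Step i=1: Q has 1 at row 1, column 1; remove that cell from P, ejecting 1. So w(1) = 1. P is now [].

So w = 1 4 3 5 2.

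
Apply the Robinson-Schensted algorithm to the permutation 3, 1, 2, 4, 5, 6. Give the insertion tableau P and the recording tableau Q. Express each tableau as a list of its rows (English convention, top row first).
Insert each entry of the permutation into P by Schensted row insertion, recording in Q the position of each new cell.

Insert 3: appended to row 1. P = [[3]].
Insert 1: 1 bumps 3 from row 1; 3 starts row 2. P = [[1], [3]].
Insert 2: appended to row 1. P = [[1, 2], [3]].
Insert 4: appended to row 1. P = [[1, 2, 4], [3]].
Insert 5: appended to row 1. P = [[1, 2, 4, 5], [3]].
Insert 6: appended to row 1. P = [[1, 2, 4, 5, 6], [3]].

So P = [[1, 2, 4, 5, 6], [3]], Q = [[1, 3, 4, 5, 6], [2]].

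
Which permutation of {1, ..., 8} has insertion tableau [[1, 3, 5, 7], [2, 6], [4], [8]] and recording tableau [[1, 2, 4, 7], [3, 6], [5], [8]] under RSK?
2 8 4 6 3 5 7 1

Reverse the RSK construction: for i from n down to 1, find the cell of Q containing i, remove the entry at that cell from P, and reverse-bump it up through P; the value ejected from row 1 is w(i).

Step i=8: Q has 8 at row 4, column 1; remove 8 from row 4 of P and reverse-bump: 8 enters row 3 and ejects 4; 4 enters row 2 and ejects 2; 2 enters row 1 and ejects 1. So w(8) = 1. P is now [[2, 3, 5, 7], [4, 6], [8]].
Step i=7: Q has 7 at row 1, column 4; remove that cell from P, ejecting 7. So w(7) = 7. P is now [[2, 3, 5], [4, 6], [8]].
Step i=6: Q has 6 at row 2, column 2; remove 6 from row 2 of P and reverse-bump: 6 enters row 1 and ejects 5. So w(6) = 5. P is now [[2, 3, 6], [4], [8]].
Step i=5: Q has 5 at row 3, column 1; remove 8 from row 3 of P and reverse-bump: 8 enters row 2 and ejects 4; 4 enters row 1 and ejects 3. So w(5) = 3. P is now [[2, 4, 6], [8]].
Step i=4: Q has 4 at row 1, column 3; remove that cell from P, ejecting 6. So w(4) = 6. P is now [[2, 4], [8]].
Step i=3: Q has 3 at row 2, column 1; remove 8 from row 2 of P and reverse-bump: 8 enters row 1 and ejects 4. So w(3) = 4. P is now [[2, 8]].
Step i=2: Q has 2 at row 1, column 2; remove that cell from P, ejecting 8. So w(2) = 8. P is now [[2]].
Step i=1: Q has 1 at row 1, column 1; remove that cell from P, ejecting 2. So w(1) = 2. P is now [].

So w = 2 8 4 6 3 5 7 1.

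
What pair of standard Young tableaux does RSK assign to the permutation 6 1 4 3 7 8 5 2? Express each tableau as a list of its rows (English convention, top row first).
P = [[1, 2, 5, 8], [3, 7], [4], [6]], Q = [[1, 3, 5, 6], [2, 7], [4], [8]]

Insert each entry of the permutation into P by Schensted row insertion, recording in Q the position of each new cell.

Insert 6: appended to row 1. P = [[6]].
Insert 1: 1 bumps 6 from row 1; 6 starts row 2. P = [[1], [6]].
Insert 4: appended to row 1. P = [[1, 4], [6]].
Insert 3: 3 bumps 4 from row 1; 4 bumps 6 from row 2; 6 starts row 3. P = [[1, 3], [4], [6]].
Insert 7: appended to row 1. P = [[1, 3, 7], [4], [6]].
Insert 8: appended to row 1. P = [[1, 3, 7, 8], [4], [6]].
Insert 5: 5 bumps 7 from row 1; 7 appends to row 2. P = [[1, 3, 5, 8], [4, 7], [6]].
Insert 2: 2 bumps 3 from row 1; 3 bumps 4 from row 2; 4 bumps 6 from row 3; 6 starts row 4. P = [[1, 2, 5, 8], [3, 7], [4], [6]].

So P = [[1, 2, 5, 8], [3, 7], [4], [6]], Q = [[1, 3, 5, 6], [2, 7], [4], [8]].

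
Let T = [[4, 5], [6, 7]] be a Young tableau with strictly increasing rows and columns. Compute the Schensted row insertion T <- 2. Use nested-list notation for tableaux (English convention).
In row 1, 2 replaces 4 (the leftmost entry greater than 2); 4 is bumped to row 2. In row 2, 4 replaces 6 (the leftmost entry greater than 4); 6 is bumped to row 3. 6 starts a new row 3. The new tableau is [[2, 5], [4, 7], [6]].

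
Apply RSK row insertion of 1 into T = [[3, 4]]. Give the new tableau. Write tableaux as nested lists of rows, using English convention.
In row 1, 1 replaces 3 (the leftmost entry greater than 1); 3 is bumped to row 2. 3 starts a new row 2. The new tableau is [[1, 4], [3]].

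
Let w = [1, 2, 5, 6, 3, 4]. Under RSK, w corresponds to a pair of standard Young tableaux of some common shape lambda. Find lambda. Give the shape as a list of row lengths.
RSK row insertion gives P = [[1, 2, 3, 4], [5, 6]], which has shape [4, 2].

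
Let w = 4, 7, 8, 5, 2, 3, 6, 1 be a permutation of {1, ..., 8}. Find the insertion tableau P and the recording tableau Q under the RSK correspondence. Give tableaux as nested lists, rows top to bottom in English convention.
P = [[1, 3, 6], [2, 5, 8], [4], [7]], Q = [[1, 2, 3], [4, 6, 7], [5], [8]]

Insert each entry of the permutation into P by Schensted row insertion, recording in Q the position of each new cell.

Insert 4: appended to row 1. P = [[4]].
Insert 7: appended to row 1. P = [[4, 7]].
Insert 8: appended to row 1. P = [[4, 7, 8]].
Insert 5: 5 bumps 7 from row 1; 7 starts row 2. P = [[4, 5, 8], [7]].
Insert 2: 2 bumps 4 from row 1; 4 bumps 7 from row 2; 7 starts row 3. P = [[2, 5, 8], [4], [7]].
Insert 3: 3 bumps 5 from row 1; 5 appends to row 2. P = [[2, 3, 8], [4, 5], [7]].
Insert 6: 6 bumps 8 from row 1; 8 appends to row 2. P = [[2, 3, 6], [4, 5, 8], [7]].
Insert 1: 1 bumps 2 from row 1; 2 bumps 4 from row 2; 4 bumps 7 from row 3; 7 starts row 4. P = [[1, 3, 6], [2, 5, 8], [4], [7]].

So P = [[1, 3, 6], [2, 5, 8], [4], [7]], Q = [[1, 2, 3], [4, 6, 7], [5], [8]].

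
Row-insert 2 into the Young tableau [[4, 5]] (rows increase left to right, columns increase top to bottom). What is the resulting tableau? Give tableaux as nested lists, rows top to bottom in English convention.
[[2, 5], [4]]

In row 1, 2 replaces 4 (the leftmost entry greater than 2); 4 is bumped to row 2. 4 starts a new row 2. The new tableau is [[2, 5], [4]].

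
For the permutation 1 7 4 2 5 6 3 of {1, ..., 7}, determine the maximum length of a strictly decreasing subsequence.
3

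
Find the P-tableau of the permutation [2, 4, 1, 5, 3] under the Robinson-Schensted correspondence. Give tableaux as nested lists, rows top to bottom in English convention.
P = [[1, 3, 5], [2, 4]]

Insert 2: appended to row 1. P = [[2]].
Insert 4: appended to row 1. P = [[2, 4]].
Insert 1: 1 bumps 2 from row 1; 2 starts row 2. P = [[1, 4], [2]].
Insert 5: appended to row 1. P = [[1, 4, 5], [2]].
Insert 3: 3 bumps 4 from row 1; 4 appends to row 2. P = [[1, 3, 5], [2, 4]].

So P = [[1, 3, 5], [2, 4]].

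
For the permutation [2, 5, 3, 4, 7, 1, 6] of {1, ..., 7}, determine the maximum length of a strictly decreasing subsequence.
3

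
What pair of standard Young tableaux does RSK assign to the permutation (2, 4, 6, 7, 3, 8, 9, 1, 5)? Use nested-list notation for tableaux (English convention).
P = [[1, 3, 5, 7, 8, 9], [2, 6], [4]], Q = [[1, 2, 3, 4, 6, 7], [5, 9], [8]]

Insert each entry of the permutation into P by Schensted row insertion, recording in Q the position of each new cell.

After inserting 2: P = [[2]].
After inserting 4: P = [[2, 4]].
After inserting 6: P = [[2, 4, 6]].
After inserting 7: P = [[2, 4, 6, 7]].
After inserting 3: P = [[2, 3, 6, 7], [4]].
After inserting 8: P = [[2, 3, 6, 7, 8], [4]].
After inserting 9: P = [[2, 3, 6, 7, 8, 9], [4]].
After inserting 1: P = [[1, 3, 6, 7, 8, 9], [2], [4]].
After inserting 5: P = [[1, 3, 5, 7, 8, 9], [2, 6], [4]].

So P = [[1, 3, 5, 7, 8, 9], [2, 6], [4]], Q = [[1, 2, 3, 4, 6, 7], [5, 9], [8]].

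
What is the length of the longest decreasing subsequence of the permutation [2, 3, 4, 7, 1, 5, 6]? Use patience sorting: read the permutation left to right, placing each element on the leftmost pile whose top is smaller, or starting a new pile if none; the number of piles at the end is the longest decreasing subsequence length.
2: new pile. tops = [2]
3: onto pile 1 (replacing 2). tops = [3]
4: onto pile 1 (replacing 3). tops = [4]
7: onto pile 1 (replacing 4). tops = [7]
1: new pile. tops = [7, 1]
5: onto pile 2 (replacing 1). tops = [7, 5]
6: onto pile 2 (replacing 5). tops = [7, 6]

2 piles, so the longest decreasing subsequence has length 2.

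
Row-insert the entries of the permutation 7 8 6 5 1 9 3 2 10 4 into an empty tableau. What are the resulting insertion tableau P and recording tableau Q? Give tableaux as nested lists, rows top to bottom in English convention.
Insert each entry of the permutation into P by Schensted row insertion, recording in Q the position of each new cell.

Insert 7: appended to row 1. P = [[7]].
Insert 8: appended to row 1. P = [[7, 8]].
Insert 6: 6 bumps 7 from row 1; 7 starts row 2. P = [[6, 8], [7]].
Insert 5: 5 bumps 6 from row 1; 6 bumps 7 from row 2; 7 starts row 3. P = [[5, 8], [6], [7]].
Insert 1: 1 bumps 5 from row 1; 5 bumps 6 from row 2; 6 bumps 7 from row 3; 7 starts row 4. P = [[1, 8], [5], [6], [7]].
Insert 9: appended to row 1. P = [[1, 8, 9], [5], [6], [7]].
Insert 3: 3 bumps 8 from row 1; 8 appends to row 2. P = [[1, 3, 9], [5, 8], [6], [7]].
Insert 2: 2 bumps 3 from row 1; 3 bumps 5 from row 2; 5 bumps 6 from row 3; 6 bumps 7 from row 4; 7 starts row 5. P = [[1, 2, 9], [3, 8], [5], [6], [7]].
Insert 10: appended to row 1. P = [[1, 2, 9, 10], [3, 8], [5], [6], [7]].
Insert 4: 4 bumps 9 from row 1; 9 appends to row 2. P = [[1, 2, 4, 10], [3, 8, 9], [5], [6], [7]].

So P = [[1, 2, 4, 10], [3, 8, 9], [5], [6], [7]], Q = [[1, 2, 6, 9], [3, 7, 10], [4], [5], [8]].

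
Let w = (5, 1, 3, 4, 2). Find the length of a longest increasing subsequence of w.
3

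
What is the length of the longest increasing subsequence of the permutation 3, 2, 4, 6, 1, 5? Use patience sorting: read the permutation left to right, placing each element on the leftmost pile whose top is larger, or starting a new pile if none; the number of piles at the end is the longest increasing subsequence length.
3

3: new pile. tops = [3]
2: onto pile 1 (replacing 3). tops = [2]
4: new pile. tops = [2, 4]
6: new pile. tops = [2, 4, 6]
1: onto pile 1 (replacing 2). tops = [1, 4, 6]
5: onto pile 3 (replacing 6). tops = [1, 4, 5]

3 piles, so the longest increasing subsequence has length 3.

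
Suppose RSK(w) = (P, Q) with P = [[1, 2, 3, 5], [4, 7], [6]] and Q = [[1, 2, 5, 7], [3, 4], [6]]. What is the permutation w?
6 7 1 2 4 3 5

Reverse the RSK construction: for i from n down to 1, find the cell of Q containing i, remove the entry at that cell from P, and reverse-bump it up through P; the value ejected from row 1 is w(i).

Step i=7: Q has 7 at row 1, column 4; remove that cell from P, ejecting 5. So w(7) = 5. P is now [[1, 2, 3], [4, 7], [6]].
Step i=6: Q has 6 at row 3, column 1; remove 6 from row 3 of P and reverse-bump: 6 enters row 2 and ejects 4; 4 enters row 1 and ejects 3. So w(6) = 3. P is now [[1, 2, 4], [6, 7]].
Step i=5: Q has 5 at row 1, column 3; remove that cell from P, ejecting 4. So w(5) = 4. P is now [[1, 2], [6, 7]].
Step i=4: Q has 4 at row 2, column 2; remove 7 from row 2 of P and reverse-bump: 7 enters row 1 and ejects 2. So w(4) = 2. P is now [[1, 7], [6]].
Step i=3: Q has 3 at row 2, column 1; remove 6 from row 2 of P and reverse-bump: 6 enters row 1 and ejects 1. So w(3) = 1. P is now [[6, 7]].
Step i=2: Q has 2 at row 1, column 2; remove that cell from P, ejecting 7. So w(2) = 7. P is now [[6]].
Step i=1: Q has 1 at row 1, column 1; remove that cell from P, ejecting 6. So w(1) = 6. P is now [].

So w = 6 7 1 2 4 3 5.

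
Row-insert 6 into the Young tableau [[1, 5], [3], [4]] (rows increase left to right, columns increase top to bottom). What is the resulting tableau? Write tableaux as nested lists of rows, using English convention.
[[1, 5, 6], [3], [4]]

6 is larger than every entry of row 1, so it is appended to row 1. The new tableau is [[1, 5, 6], [3], [4]].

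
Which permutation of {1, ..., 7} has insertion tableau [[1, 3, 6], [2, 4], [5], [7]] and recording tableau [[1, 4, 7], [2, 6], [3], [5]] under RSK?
Reverse the RSK construction: for i from n down to 1, find the cell of Q containing i, remove the entry at that cell from P, and reverse-bump it up through P; the value ejected from row 1 is w(i).

Step i=7: Q has 7 at row 1, column 3; remove that cell from P, ejecting 6. So w(7) = 6. P is now [[1, 3], [2, 4], [5], [7]].
Step i=6: Q has 6 at row 2, column 2; remove 4 from row 2 of P and reverse-bump: 4 enters row 1 and ejects 3. So w(6) = 3. P is now [[1, 4], [2], [5], [7]].
Step i=5: Q has 5 at row 4, column 1; remove 7 from row 4 of P and reverse-bump: 7 enters row 3 and ejects 5; 5 enters row 2 and ejects 2; 2 enters row 1 and ejects 1. So w(5) = 1. P is now [[2, 4], [5], [7]].
Step i=4: Q has 4 at row 1, column 2; remove that cell from P, ejecting 4. So w(4) = 4. P is now [[2], [5], [7]].
Step i=3: Q has 3 at row 3, column 1; remove 7 from row 3 of P and reverse-bump: 7 enters row 2 and ejects 5; 5 enters row 1 and ejects 2. So w(3) = 2. P is now [[5], [7]].
Step i=2: Q has 2 at row 2, column 1; remove 7 from row 2 of P and reverse-bump: 7 enters row 1 and ejects 5. So w(2) = 5. P is now [[7]].
Step i=1: Q has 1 at row 1, column 1; remove that cell from P, ejecting 7. So w(1) = 7. P is now [].

So w = 7 5 2 4 1 3 6.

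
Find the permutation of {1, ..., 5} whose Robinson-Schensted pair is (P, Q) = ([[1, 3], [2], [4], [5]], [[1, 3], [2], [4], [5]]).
Reverse RSK: for i = n, n-1, ..., 1, locate i in Q, remove the corresponding corner cell from P, and reverse-bump its entry up through P; the value ejected from row 1 is w(i).

So w = 5 2 4 3 1.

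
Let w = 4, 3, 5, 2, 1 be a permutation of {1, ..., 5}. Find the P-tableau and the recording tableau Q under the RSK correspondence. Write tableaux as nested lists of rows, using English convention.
P = [[1, 5], [2], [3], [4]], Q = [[1, 3], [2], [4], [5]]

Insert each entry of the permutation into P by Schensted row insertion, recording in Q the position of each new cell.

Insert 4: appended to row 1. P = [[4]].
Insert 3: 3 bumps 4 from row 1; 4 starts row 2. P = [[3], [4]].
Insert 5: appended to row 1. P = [[3, 5], [4]].
Insert 2: 2 bumps 3 from row 1; 3 bumps 4 from row 2; 4 starts row 3. P = [[2, 5], [3], [4]].
Insert 1: 1 bumps 2 from row 1; 2 bumps 3 from row 2; 3 bumps 4 from row 3; 4 starts row 4. P = [[1, 5], [2], [3], [4]].

So P = [[1, 5], [2], [3], [4]], Q = [[1, 3], [2], [4], [5]].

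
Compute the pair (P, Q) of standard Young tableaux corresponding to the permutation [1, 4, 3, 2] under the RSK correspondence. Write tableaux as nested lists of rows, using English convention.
Insert each entry of the permutation into P by Schensted row insertion, recording in Q the position of each new cell.

Insert 1: appended to row 1. P = [[1]], Q = [[1]].
Insert 4: appended to row 1. P = [[1, 4]], Q = [[1, 2]].
Insert 3: 3 bumps 4 from row 1; 4 starts row 2. P = [[1, 3], [4]], Q = [[1, 2], [3]].
Insert 2: 2 bumps 3 from row 1; 3 bumps 4 from row 2; 4 starts row 3. P = [[1, 2], [3], [4]], Q = [[1, 2], [3], [4]].

So P = [[1, 2], [3], [4]], Q = [[1, 2], [3], [4]].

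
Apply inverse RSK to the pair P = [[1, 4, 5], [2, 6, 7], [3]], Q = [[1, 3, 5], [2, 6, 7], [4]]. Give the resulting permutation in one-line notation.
Reverse the RSK construction: for i from n down to 1, find the cell of Q containing i, remove the entry at that cell from P, and reverse-bump it up through P; the value ejected from row 1 is w(i).

Step i=7: Q has 7 at row 2, column 3; remove 7 from row 2 of P and reverse-bump: 7 enters row 1 and ejects 5. So w(7) = 5. P is now [[1, 4, 7], [2, 6], [3]].
Step i=6: Q has 6 at row 2, column 2; remove 6 from row 2 of P and reverse-bump: 6 enters row 1 and ejects 4. So w(6) = 4. P is now [[1, 6, 7], [2], [3]].
Step i=5: Q has 5 at row 1, column 3; remove that cell from P, ejecting 7. So w(5) = 7. P is now [[1, 6], [2], [3]].
Step i=4: Q has 4 at row 3, column 1; remove 3 from row 3 of P and reverse-bump: 3 enters row 2 and ejects 2; 2 enters row 1 and ejects 1. So w(4) = 1. P is now [[2, 6], [3]].
Step i=3: Q has 3 at row 1, column 2; remove that cell from P, ejecting 6. So w(3) = 6. P is now [[2], [3]].
Step i=2: Q has 2 at row 2, column 1; remove 3 from row 2 of P and reverse-bump: 3 enters row 1 and ejects 2. So w(2) = 2. P is now [[3]].
Step i=1: Q has 1 at row 1, column 1; remove that cell from P, ejecting 3. So w(1) = 3. P is now [].

So w = 3 2 6 1 7 4 5.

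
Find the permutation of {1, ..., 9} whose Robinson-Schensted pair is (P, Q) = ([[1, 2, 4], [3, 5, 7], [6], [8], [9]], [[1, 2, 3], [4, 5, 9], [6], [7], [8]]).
3 6 9 1 8 7 5 2 4

Reverse the RSK construction: for i from n down to 1, find the cell of Q containing i, remove the entry at that cell from P, and reverse-bump it up through P; the value ejected from row 1 is w(i).

Step i=9: Q has 9 at row 2, column 3; remove 7 from row 2 of P and reverse-bump: 7 enters row 1 and ejects 4. So w(9) = 4. P is now [[1, 2, 7], [3, 5], [6], [8], [9]].
Step i=8: Q has 8 at row 5, column 1; remove 9 from row 5 of P and reverse-bump: 9 enters row 4 and ejects 8; 8 enters row 3 and ejects 6; 6 enters row 2 and ejects 5; 5 enters row 1 and ejects 2. So w(8) = 2. P is now [[1, 5, 7], [3, 6], [8], [9]].
Step i=7: Q has 7 at row 4, column 1; remove 9 from row 4 of P and reverse-bump: 9 enters row 3 and ejects 8; 8 enters row 2 and ejects 6; 6 enters row 1 and ejects 5. So w(7) = 5. P is now [[1, 6, 7], [3, 8], [9]].
Step i=6: Q has 6 at row 3, column 1; remove 9 from row 3 of P and reverse-bump: 9 enters row 2 and ejects 8; 8 enters row 1 and ejects 7. So w(6) = 7. P is now [[1, 6, 8], [3, 9]].
Step i=5: Q has 5 at row 2, column 2; remove 9 from row 2 of P and reverse-bump: 9 enters row 1 and ejects 8. So w(5) = 8. P is now [[1, 6, 9], [3]].
Step i=4: Q has 4 at row 2, column 1; remove 3 from row 2 of P and reverse-bump: 3 enters row 1 and ejects 1. So w(4) = 1. P is now [[3, 6, 9]].
Step i=3: Q has 3 at row 1, column 3; remove that cell from P, ejecting 9. So w(3) = 9. P is now [[3, 6]].
Step i=2: Q has 2 at row 1, column 2; remove that cell from P, ejecting 6. So w(2) = 6. P is now [[3]].
Step i=1: Q has 1 at row 1, column 1; remove that cell from P, ejecting 3. So w(1) = 3. P is now [].

So w = 3 6 9 1 8 7 5 2 4.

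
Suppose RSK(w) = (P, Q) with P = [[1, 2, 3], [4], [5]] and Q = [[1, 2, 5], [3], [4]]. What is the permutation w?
1 5 4 2 3

Reverse the RSK construction: for i from n down to 1, find the cell of Q containing i, remove the entry at that cell from P, and reverse-bump it up through P; the value ejected from row 1 is w(i).

Step i=5: Q has 5 at row 1, column 3; remove that cell from P, ejecting 3. So w(5) = 3. P is now [[1, 2], [4], [5]].
Step i=4: Q has 4 at row 3, column 1; remove 5 from row 3 of P and reverse-bump: 5 enters row 2 and ejects 4; 4 enters row 1 and ejects 2. So w(4) = 2. P is now [[1, 4], [5]].
Step i=3: Q has 3 at row 2, column 1; remove 5 from row 2 of P and reverse-bump: 5 enters row 1 and ejects 4. So w(3) = 4. P is now [[1, 5]].
Step i=2: Q has 2 at row 1, column 2; remove that cell from P, ejecting 5. So w(2) = 5. P is now [[1]].
Step i=1: Q has 1 at row 1, column 1; remove that cell from P, ejecting 1. So w(1) = 1. P is now [].

So w = 1 5 4 2 3.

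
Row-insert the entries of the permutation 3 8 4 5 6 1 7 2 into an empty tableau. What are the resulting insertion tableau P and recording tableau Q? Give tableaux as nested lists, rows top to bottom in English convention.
Insert each entry of the permutation into P by Schensted row insertion, recording in Q the position of each new cell.

Insert 3: appended to row 1. P = [[3]], Q = [[1]].
Insert 8: appended to row 1. P = [[3, 8]], Q = [[1, 2]].
Insert 4: 4 bumps 8 from row 1; 8 starts row 2. P = [[3, 4], [8]], Q = [[1, 2], [3]].
Insert 5: appended to row 1. P = [[3, 4, 5], [8]], Q = [[1, 2, 4], [3]].
Insert 6: appended to row 1. P = [[3, 4, 5, 6], [8]], Q = [[1, 2, 4, 5], [3]].
Insert 1: 1 bumps 3 from row 1; 3 bumps 8 from row 2; 8 starts row 3. P = [[1, 4, 5, 6], [3], [8]], Q = [[1, 2, 4, 5], [3], [6]].
Insert 7: appended to row 1. P = [[1, 4, 5, 6, 7], [3], [8]], Q = [[1, 2, 4, 5, 7], [3], [6]].
Insert 2: 2 bumps 4 from row 1; 4 appends to row 2. P = [[1, 2, 5, 6, 7], [3, 4], [8]], Q = [[1, 2, 4, 5, 7], [3, 8], [6]].

So P = [[1, 2, 5, 6, 7], [3, 4], [8]], Q = [[1, 2, 4, 5, 7], [3, 8], [6]].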